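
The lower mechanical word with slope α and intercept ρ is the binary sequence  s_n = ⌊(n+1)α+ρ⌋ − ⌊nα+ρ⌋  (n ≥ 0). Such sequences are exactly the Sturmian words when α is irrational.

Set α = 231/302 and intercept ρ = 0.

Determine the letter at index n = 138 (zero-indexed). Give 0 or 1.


(n+1)α + ρ = (139·231) / 302 = 32109/302
nα + ρ     = (138·231) / 302 = 31878/302
⌊32109/302⌋ = 106,  ⌊31878/302⌋ = 105
s_{138} = 106 − 105 = 1

1


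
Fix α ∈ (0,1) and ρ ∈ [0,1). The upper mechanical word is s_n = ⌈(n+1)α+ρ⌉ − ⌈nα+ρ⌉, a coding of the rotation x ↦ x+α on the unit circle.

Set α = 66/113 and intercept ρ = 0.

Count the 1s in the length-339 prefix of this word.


#1s = Σ_{n=0}^{338} s_n = Σ_{n=0}^{338} (⌈(n+1)α+ρ⌉ − ⌈nα+ρ⌉)
the sum telescopes: every ⌈nα+ρ⌉ with 0 < n < 339 appears once with + and once with −, leaving ⌈339α+ρ⌉ − ⌈0·α+ρ⌉
339α + ρ = (339·66) / 113 = 22374/113
ρ = 0/113
⌈22374/113⌉ = 198,  ⌈0/113⌉ = 0
#1s = 198 − 0 = 198

198


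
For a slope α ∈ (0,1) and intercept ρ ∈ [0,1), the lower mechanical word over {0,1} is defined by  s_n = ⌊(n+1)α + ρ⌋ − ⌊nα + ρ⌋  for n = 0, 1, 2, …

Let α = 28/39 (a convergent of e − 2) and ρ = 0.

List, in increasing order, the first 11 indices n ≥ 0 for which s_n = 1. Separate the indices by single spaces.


1 2 4 5 6 8 9 11 12 13 15

n=0: ⌊28/39⌋−⌊0/39⌋ = 0−0 = 0
n=1: ⌊56/39⌋−⌊28/39⌋ = 1−0 = 1  ← one
n=2: ⌊84/39⌋−⌊56/39⌋ = 2−1 = 1  ← one
n=3: ⌊112/39⌋−⌊84/39⌋ = 2−2 = 0
n=4: ⌊140/39⌋−⌊112/39⌋ = 3−2 = 1  ← one
n=5: ⌊168/39⌋−⌊140/39⌋ = 4−3 = 1  ← one
n=6: ⌊196/39⌋−⌊168/39⌋ = 5−4 = 1  ← one
n=7: ⌊224/39⌋−⌊196/39⌋ = 5−5 = 0
n=8: ⌊252/39⌋−⌊224/39⌋ = 6−5 = 1  ← one
n=9: ⌊280/39⌋−⌊252/39⌋ = 7−6 = 1  ← one
n=10: ⌊308/39⌋−⌊280/39⌋ = 7−7 = 0
n=11: ⌊336/39⌋−⌊308/39⌋ = 8−7 = 1  ← one
n=12: ⌊364/39⌋−⌊336/39⌋ = 9−8 = 1  ← one
n=13: ⌊392/39⌋−⌊364/39⌋ = 10−9 = 1  ← one
n=14: ⌊420/39⌋−⌊392/39⌋ = 10−10 = 0
n=15: ⌊448/39⌋−⌊420/39⌋ = 11−10 = 1  ← one
positions of the first 11 ones: 1 2 4 5 6 8 9 11 12 13 15


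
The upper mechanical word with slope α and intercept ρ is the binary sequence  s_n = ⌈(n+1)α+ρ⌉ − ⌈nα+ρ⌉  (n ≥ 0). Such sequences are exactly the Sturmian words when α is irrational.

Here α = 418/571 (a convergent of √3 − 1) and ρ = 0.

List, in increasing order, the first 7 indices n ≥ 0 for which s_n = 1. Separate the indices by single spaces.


0 1 2 4 5 6 8

n=0: ⌈418/571⌉−⌈0/571⌉ = 1−0 = 1  ← one
n=1: ⌈836/571⌉−⌈418/571⌉ = 2−1 = 1  ← one
n=2: ⌈1254/571⌉−⌈836/571⌉ = 3−2 = 1  ← one
n=3: ⌈1672/571⌉−⌈1254/571⌉ = 3−3 = 0
n=4: ⌈2090/571⌉−⌈1672/571⌉ = 4−3 = 1  ← one
n=5: ⌈2508/571⌉−⌈2090/571⌉ = 5−4 = 1  ← one
n=6: ⌈2926/571⌉−⌈2508/571⌉ = 6−5 = 1  ← one
n=7: ⌈3344/571⌉−⌈2926/571⌉ = 6−6 = 0
n=8: ⌈3762/571⌉−⌈3344/571⌉ = 7−6 = 1  ← one
positions of the first 7 ones: 0 1 2 4 5 6 8


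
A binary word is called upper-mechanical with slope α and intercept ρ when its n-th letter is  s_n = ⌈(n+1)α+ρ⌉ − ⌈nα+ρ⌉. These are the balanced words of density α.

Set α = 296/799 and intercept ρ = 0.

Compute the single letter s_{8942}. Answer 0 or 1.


1

(n+1)α + ρ = (8943·296) / 799 = 2647128/799
nα + ρ     = (8942·296) / 799 = 2646832/799
⌈2647128/799⌉ = 3314,  ⌈2646832/799⌉ = 3313
s_{8942} = 3314 − 3313 = 1


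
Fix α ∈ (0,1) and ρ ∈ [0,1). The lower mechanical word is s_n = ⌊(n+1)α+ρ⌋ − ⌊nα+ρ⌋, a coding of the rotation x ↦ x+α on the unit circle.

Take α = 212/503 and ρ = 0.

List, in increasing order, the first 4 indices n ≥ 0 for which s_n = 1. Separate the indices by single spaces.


n=0: ⌊212/503⌋−⌊0/503⌋ = 0−0 = 0
n=1: ⌊424/503⌋−⌊212/503⌋ = 0−0 = 0
n=2: ⌊636/503⌋−⌊424/503⌋ = 1−0 = 1  ← one
n=3: ⌊848/503⌋−⌊636/503⌋ = 1−1 = 0
n=4: ⌊1060/503⌋−⌊848/503⌋ = 2−1 = 1  ← one
n=5: ⌊1272/503⌋−⌊1060/503⌋ = 2−2 = 0
n=6: ⌊1484/503⌋−⌊1272/503⌋ = 2−2 = 0
n=7: ⌊1696/503⌋−⌊1484/503⌋ = 3−2 = 1  ← one
n=8: ⌊1908/503⌋−⌊1696/503⌋ = 3−3 = 0
n=9: ⌊2120/503⌋−⌊1908/503⌋ = 4−3 = 1  ← one
positions of the first 4 ones: 2 4 7 9

2 4 7 9


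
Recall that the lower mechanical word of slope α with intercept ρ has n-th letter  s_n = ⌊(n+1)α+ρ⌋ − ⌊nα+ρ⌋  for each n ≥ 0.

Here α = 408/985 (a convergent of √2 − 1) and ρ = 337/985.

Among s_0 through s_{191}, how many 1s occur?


79

#1s = Σ_{n=0}^{191} s_n = Σ_{n=0}^{191} (⌊(n+1)α+ρ⌋ − ⌊nα+ρ⌋)
the sum telescopes: every ⌊nα+ρ⌋ with 0 < n < 192 appears once with + and once with −, leaving ⌊192α+ρ⌋ − ⌊0·α+ρ⌋
192α + ρ = (192·408 + 337) / 985 = 78673/985
ρ = 337/985
⌊78673/985⌋ = 79,  ⌊337/985⌋ = 0
#1s = 79 − 0 = 79


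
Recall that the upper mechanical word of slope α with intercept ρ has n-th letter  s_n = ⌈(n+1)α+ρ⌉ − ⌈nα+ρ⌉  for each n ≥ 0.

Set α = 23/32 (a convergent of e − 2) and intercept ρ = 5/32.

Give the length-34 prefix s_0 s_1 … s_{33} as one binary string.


0111011011101101110110111011011101

n=0: ⌈(1·23+5)/32⌉ − ⌈(0·23+5)/32⌉ = ⌈28/32⌉ − ⌈5/32⌉ = 1 − 1 = 0
n=1: ⌈(2·23+5)/32⌉ − ⌈(1·23+5)/32⌉ = ⌈51/32⌉ − ⌈28/32⌉ = 2 − 1 = 1
n=2: ⌈(3·23+5)/32⌉ − ⌈(2·23+5)/32⌉ = ⌈74/32⌉ − ⌈51/32⌉ = 3 − 2 = 1
n=3: ⌈(4·23+5)/32⌉ − ⌈(3·23+5)/32⌉ = ⌈97/32⌉ − ⌈74/32⌉ = 4 − 3 = 1
n=4: ⌈(5·23+5)/32⌉ − ⌈(4·23+5)/32⌉ = ⌈120/32⌉ − ⌈97/32⌉ = 4 − 4 = 0
n=5: ⌈(6·23+5)/32⌉ − ⌈(5·23+5)/32⌉ = ⌈143/32⌉ − ⌈120/32⌉ = 5 − 4 = 1
n=6: ⌈(7·23+5)/32⌉ − ⌈(6·23+5)/32⌉ = ⌈166/32⌉ − ⌈143/32⌉ = 6 − 5 = 1
n=7: ⌈(8·23+5)/32⌉ − ⌈(7·23+5)/32⌉ = ⌈189/32⌉ − ⌈166/32⌉ = 6 − 6 = 0
n=8: ⌈(9·23+5)/32⌉ − ⌈(8·23+5)/32⌉ = ⌈212/32⌉ − ⌈189/32⌉ = 7 − 6 = 1
n=9: ⌈(10·23+5)/32⌉ − ⌈(9·23+5)/32⌉ = ⌈235/32⌉ − ⌈212/32⌉ = 8 − 7 = 1
n=10: ⌈(11·23+5)/32⌉ − ⌈(10·23+5)/32⌉ = ⌈258/32⌉ − ⌈235/32⌉ = 9 − 8 = 1
n=11: ⌈(12·23+5)/32⌉ − ⌈(11·23+5)/32⌉ = ⌈281/32⌉ − ⌈258/32⌉ = 9 − 9 = 0
n=12: ⌈(13·23+5)/32⌉ − ⌈(12·23+5)/32⌉ = ⌈304/32⌉ − ⌈281/32⌉ = 10 − 9 = 1
n=13: ⌈(14·23+5)/32⌉ − ⌈(13·23+5)/32⌉ = ⌈327/32⌉ − ⌈304/32⌉ = 11 − 10 = 1
n=14: ⌈(15·23+5)/32⌉ − ⌈(14·23+5)/32⌉ = ⌈350/32⌉ − ⌈327/32⌉ = 11 − 11 = 0
n=15: ⌈(16·23+5)/32⌉ − ⌈(15·23+5)/32⌉ = ⌈373/32⌉ − ⌈350/32⌉ = 12 − 11 = 1
n=16: ⌈(17·23+5)/32⌉ − ⌈(16·23+5)/32⌉ = ⌈396/32⌉ − ⌈373/32⌉ = 13 − 12 = 1
n=17: ⌈(18·23+5)/32⌉ − ⌈(17·23+5)/32⌉ = ⌈419/32⌉ − ⌈396/32⌉ = 14 − 13 = 1
n=18: ⌈(19·23+5)/32⌉ − ⌈(18·23+5)/32⌉ = ⌈442/32⌉ − ⌈419/32⌉ = 14 − 14 = 0
n=19: ⌈(20·23+5)/32⌉ − ⌈(19·23+5)/32⌉ = ⌈465/32⌉ − ⌈442/32⌉ = 15 − 14 = 1
n=20: ⌈(21·23+5)/32⌉ − ⌈(20·23+5)/32⌉ = ⌈488/32⌉ − ⌈465/32⌉ = 16 − 15 = 1
n=21: ⌈(22·23+5)/32⌉ − ⌈(21·23+5)/32⌉ = ⌈511/32⌉ − ⌈488/32⌉ = 16 − 16 = 0
n=22: ⌈(23·23+5)/32⌉ − ⌈(22·23+5)/32⌉ = ⌈534/32⌉ − ⌈511/32⌉ = 17 − 16 = 1
n=23: ⌈(24·23+5)/32⌉ − ⌈(23·23+5)/32⌉ = ⌈557/32⌉ − ⌈534/32⌉ = 18 − 17 = 1
n=24: ⌈(25·23+5)/32⌉ − ⌈(24·23+5)/32⌉ = ⌈580/32⌉ − ⌈557/32⌉ = 19 − 18 = 1
n=25: ⌈(26·23+5)/32⌉ − ⌈(25·23+5)/32⌉ = ⌈603/32⌉ − ⌈580/32⌉ = 19 − 19 = 0
n=26: ⌈(27·23+5)/32⌉ − ⌈(26·23+5)/32⌉ = ⌈626/32⌉ − ⌈603/32⌉ = 20 − 19 = 1
n=27: ⌈(28·23+5)/32⌉ − ⌈(27·23+5)/32⌉ = ⌈649/32⌉ − ⌈626/32⌉ = 21 − 20 = 1
n=28: ⌈(29·23+5)/32⌉ − ⌈(28·23+5)/32⌉ = ⌈672/32⌉ − ⌈649/32⌉ = 21 − 21 = 0
n=29: ⌈(30·23+5)/32⌉ − ⌈(29·23+5)/32⌉ = ⌈695/32⌉ − ⌈672/32⌉ = 22 − 21 = 1
n=30: ⌈(31·23+5)/32⌉ − ⌈(30·23+5)/32⌉ = ⌈718/32⌉ − ⌈695/32⌉ = 23 − 22 = 1
n=31: ⌈(32·23+5)/32⌉ − ⌈(31·23+5)/32⌉ = ⌈741/32⌉ − ⌈718/32⌉ = 24 − 23 = 1
n=32: ⌈(33·23+5)/32⌉ − ⌈(32·23+5)/32⌉ = ⌈764/32⌉ − ⌈741/32⌉ = 24 − 24 = 0
n=33: ⌈(34·23+5)/32⌉ − ⌈(33·23+5)/32⌉ = ⌈787/32⌉ − ⌈764/32⌉ = 25 − 24 = 1


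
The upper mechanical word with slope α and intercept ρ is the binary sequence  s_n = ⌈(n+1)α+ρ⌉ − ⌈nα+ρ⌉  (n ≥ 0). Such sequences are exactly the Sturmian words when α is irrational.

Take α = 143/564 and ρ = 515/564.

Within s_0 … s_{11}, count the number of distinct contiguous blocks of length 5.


4

t_n = ⌈(n·143+515)/564⌉ for n = 0 … 12:
  n=0…9: ⌈515/564⌉=1 ⌈658/564⌉=2 ⌈801/564⌉=2 ⌈944/564⌉=2 ⌈1087/564⌉=2 ⌈1230/564⌉=3 ⌈1373/564⌉=3 ⌈1516/564⌉=3 ⌈1659/564⌉=3 ⌈1802/564⌉=4
  n=10…12: ⌈1945/564⌉=4 ⌈2088/564⌉=4 ⌈2231/564⌉=4
s_n = t_(n+1) − t_n for n = 0 … 11 gives
prefix = 100010001000
slide a length-5 window over [0..4] … [7..11] (8 windows); first occurrence of each distinct factor:
  [  0..  4] 10001
  [  1..  5] 00010
  [  2..  6] 00100
  [  3..  7] 01000
  (the other 4 windows repeat one of these)
distinct factors: {00010, 00100, 01000, 10001}
count = 4  (Sturmian bound for length 5 is 6)


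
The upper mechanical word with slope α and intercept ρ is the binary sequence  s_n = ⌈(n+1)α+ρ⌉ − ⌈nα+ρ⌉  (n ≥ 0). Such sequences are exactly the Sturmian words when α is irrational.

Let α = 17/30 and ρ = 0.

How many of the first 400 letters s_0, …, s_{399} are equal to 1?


#1s = Σ_{n=0}^{399} s_n = Σ_{n=0}^{399} (⌈(n+1)α+ρ⌉ − ⌈nα+ρ⌉)
the sum telescopes: every ⌈nα+ρ⌉ with 0 < n < 400 appears once with + and once with −, leaving ⌈400α+ρ⌉ − ⌈0·α+ρ⌉
400α + ρ = (400·17) / 30 = 6800/30
ρ = 0/30
⌈6800/30⌉ = 227,  ⌈0/30⌉ = 0
#1s = 227 − 0 = 227

227


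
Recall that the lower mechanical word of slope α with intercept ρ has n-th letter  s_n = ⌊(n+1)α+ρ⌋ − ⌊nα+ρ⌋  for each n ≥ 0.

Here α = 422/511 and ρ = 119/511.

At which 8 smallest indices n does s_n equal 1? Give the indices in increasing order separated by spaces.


n=0: ⌊541/511⌋−⌊119/511⌋ = 1−0 = 1  ← one
n=1: ⌊963/511⌋−⌊541/511⌋ = 1−1 = 0
n=2: ⌊1385/511⌋−⌊963/511⌋ = 2−1 = 1  ← one
n=3: ⌊1807/511⌋−⌊1385/511⌋ = 3−2 = 1  ← one
n=4: ⌊2229/511⌋−⌊1807/511⌋ = 4−3 = 1  ← one
n=5: ⌊2651/511⌋−⌊2229/511⌋ = 5−4 = 1  ← one
n=6: ⌊3073/511⌋−⌊2651/511⌋ = 6−5 = 1  ← one
n=7: ⌊3495/511⌋−⌊3073/511⌋ = 6−6 = 0
n=8: ⌊3917/511⌋−⌊3495/511⌋ = 7−6 = 1  ← one
n=9: ⌊4339/511⌋−⌊3917/511⌋ = 8−7 = 1  ← one
positions of the first 8 ones: 0 2 3 4 5 6 8 9

0 2 3 4 5 6 8 9


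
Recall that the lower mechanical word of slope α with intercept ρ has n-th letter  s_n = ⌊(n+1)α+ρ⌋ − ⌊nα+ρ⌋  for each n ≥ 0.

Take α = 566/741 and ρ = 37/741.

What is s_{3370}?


(n+1)α + ρ = (3371·566 + 37) / 741 = 1908023/741
nα + ρ     = (3370·566 + 37) / 741 = 1907457/741
⌊1908023/741⌋ = 2574,  ⌊1907457/741⌋ = 2574
s_{3370} = 2574 − 2574 = 0

0


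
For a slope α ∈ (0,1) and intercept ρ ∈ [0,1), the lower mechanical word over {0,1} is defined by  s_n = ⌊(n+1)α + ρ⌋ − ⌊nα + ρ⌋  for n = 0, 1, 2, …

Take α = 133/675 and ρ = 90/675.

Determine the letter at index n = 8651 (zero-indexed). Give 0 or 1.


(n+1)α + ρ = (8652·133 + 90) / 675 = 1150806/675
nα + ρ     = (8651·133 + 90) / 675 = 1150673/675
⌊1150806/675⌋ = 1704,  ⌊1150673/675⌋ = 1704
s_{8651} = 1704 − 1704 = 0

0


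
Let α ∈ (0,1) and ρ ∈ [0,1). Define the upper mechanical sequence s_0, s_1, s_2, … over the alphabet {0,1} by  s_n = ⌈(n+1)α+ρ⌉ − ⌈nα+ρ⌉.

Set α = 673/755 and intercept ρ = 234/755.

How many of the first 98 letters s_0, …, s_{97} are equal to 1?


#1s = Σ_{n=0}^{97} s_n = Σ_{n=0}^{97} (⌈(n+1)α+ρ⌉ − ⌈nα+ρ⌉)
the sum telescopes: every ⌈nα+ρ⌉ with 0 < n < 98 appears once with + and once with −, leaving ⌈98α+ρ⌉ − ⌈0·α+ρ⌉
98α + ρ = (98·673 + 234) / 755 = 66188/755
ρ = 234/755
⌈66188/755⌉ = 88,  ⌈234/755⌉ = 1
#1s = 88 − 1 = 87

87


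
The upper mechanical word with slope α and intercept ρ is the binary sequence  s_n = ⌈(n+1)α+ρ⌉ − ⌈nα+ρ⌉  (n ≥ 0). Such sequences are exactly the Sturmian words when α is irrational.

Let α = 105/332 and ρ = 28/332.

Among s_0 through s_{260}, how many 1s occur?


#1s = Σ_{n=0}^{260} s_n = Σ_{n=0}^{260} (⌈(n+1)α+ρ⌉ − ⌈nα+ρ⌉)
the sum telescopes: every ⌈nα+ρ⌉ with 0 < n < 261 appears once with + and once with −, leaving ⌈261α+ρ⌉ − ⌈0·α+ρ⌉
261α + ρ = (261·105 + 28) / 332 = 27433/332
ρ = 28/332
⌈27433/332⌉ = 83,  ⌈28/332⌉ = 1
#1s = 83 − 1 = 82

82


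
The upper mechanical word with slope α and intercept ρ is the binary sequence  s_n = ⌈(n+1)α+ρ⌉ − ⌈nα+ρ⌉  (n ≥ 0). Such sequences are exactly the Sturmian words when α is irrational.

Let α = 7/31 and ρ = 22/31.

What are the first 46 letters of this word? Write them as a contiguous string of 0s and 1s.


0100010000100010000100010001000010001000010001

n=0: ⌈(1·7+22)/31⌉ − ⌈(0·7+22)/31⌉ = ⌈29/31⌉ − ⌈22/31⌉ = 1 − 1 = 0
n=1: ⌈(2·7+22)/31⌉ − ⌈(1·7+22)/31⌉ = ⌈36/31⌉ − ⌈29/31⌉ = 2 − 1 = 1
n=2: ⌈(3·7+22)/31⌉ − ⌈(2·7+22)/31⌉ = ⌈43/31⌉ − ⌈36/31⌉ = 2 − 2 = 0
n=3: ⌈(4·7+22)/31⌉ − ⌈(3·7+22)/31⌉ = ⌈50/31⌉ − ⌈43/31⌉ = 2 − 2 = 0
n=4: ⌈(5·7+22)/31⌉ − ⌈(4·7+22)/31⌉ = ⌈57/31⌉ − ⌈50/31⌉ = 2 − 2 = 0
n=5: ⌈(6·7+22)/31⌉ − ⌈(5·7+22)/31⌉ = ⌈64/31⌉ − ⌈57/31⌉ = 3 − 2 = 1
n=6: ⌈(7·7+22)/31⌉ − ⌈(6·7+22)/31⌉ = ⌈71/31⌉ − ⌈64/31⌉ = 3 − 3 = 0
n=7: ⌈(8·7+22)/31⌉ − ⌈(7·7+22)/31⌉ = ⌈78/31⌉ − ⌈71/31⌉ = 3 − 3 = 0
n=8: ⌈(9·7+22)/31⌉ − ⌈(8·7+22)/31⌉ = ⌈85/31⌉ − ⌈78/31⌉ = 3 − 3 = 0
n=9: ⌈(10·7+22)/31⌉ − ⌈(9·7+22)/31⌉ = ⌈92/31⌉ − ⌈85/31⌉ = 3 − 3 = 0
n=10: ⌈(11·7+22)/31⌉ − ⌈(10·7+22)/31⌉ = ⌈99/31⌉ − ⌈92/31⌉ = 4 − 3 = 1
n=11: ⌈(12·7+22)/31⌉ − ⌈(11·7+22)/31⌉ = ⌈106/31⌉ − ⌈99/31⌉ = 4 − 4 = 0
n=12: ⌈(13·7+22)/31⌉ − ⌈(12·7+22)/31⌉ = ⌈113/31⌉ − ⌈106/31⌉ = 4 − 4 = 0
n=13: ⌈(14·7+22)/31⌉ − ⌈(13·7+22)/31⌉ = ⌈120/31⌉ − ⌈113/31⌉ = 4 − 4 = 0
n=14: ⌈(15·7+22)/31⌉ − ⌈(14·7+22)/31⌉ = ⌈127/31⌉ − ⌈120/31⌉ = 5 − 4 = 1
n=15: ⌈(16·7+22)/31⌉ − ⌈(15·7+22)/31⌉ = ⌈134/31⌉ − ⌈127/31⌉ = 5 − 5 = 0
n=16: ⌈(17·7+22)/31⌉ − ⌈(16·7+22)/31⌉ = ⌈141/31⌉ − ⌈134/31⌉ = 5 − 5 = 0
n=17: ⌈(18·7+22)/31⌉ − ⌈(17·7+22)/31⌉ = ⌈148/31⌉ − ⌈141/31⌉ = 5 − 5 = 0
n=18: ⌈(19·7+22)/31⌉ − ⌈(18·7+22)/31⌉ = ⌈155/31⌉ − ⌈148/31⌉ = 5 − 5 = 0
n=19: ⌈(20·7+22)/31⌉ − ⌈(19·7+22)/31⌉ = ⌈162/31⌉ − ⌈155/31⌉ = 6 − 5 = 1
n=20: ⌈(21·7+22)/31⌉ − ⌈(20·7+22)/31⌉ = ⌈169/31⌉ − ⌈162/31⌉ = 6 − 6 = 0
n=21: ⌈(22·7+22)/31⌉ − ⌈(21·7+22)/31⌉ = ⌈176/31⌉ − ⌈169/31⌉ = 6 − 6 = 0
n=22: ⌈(23·7+22)/31⌉ − ⌈(22·7+22)/31⌉ = ⌈183/31⌉ − ⌈176/31⌉ = 6 − 6 = 0
n=23: ⌈(24·7+22)/31⌉ − ⌈(23·7+22)/31⌉ = ⌈190/31⌉ − ⌈183/31⌉ = 7 − 6 = 1
n=24: ⌈(25·7+22)/31⌉ − ⌈(24·7+22)/31⌉ = ⌈197/31⌉ − ⌈190/31⌉ = 7 − 7 = 0
n=25: ⌈(26·7+22)/31⌉ − ⌈(25·7+22)/31⌉ = ⌈204/31⌉ − ⌈197/31⌉ = 7 − 7 = 0
n=26: ⌈(27·7+22)/31⌉ − ⌈(26·7+22)/31⌉ = ⌈211/31⌉ − ⌈204/31⌉ = 7 − 7 = 0
n=27: ⌈(28·7+22)/31⌉ − ⌈(27·7+22)/31⌉ = ⌈218/31⌉ − ⌈211/31⌉ = 8 − 7 = 1
n=28: ⌈(29·7+22)/31⌉ − ⌈(28·7+22)/31⌉ = ⌈225/31⌉ − ⌈218/31⌉ = 8 − 8 = 0
n=29: ⌈(30·7+22)/31⌉ − ⌈(29·7+22)/31⌉ = ⌈232/31⌉ − ⌈225/31⌉ = 8 − 8 = 0
n=30: ⌈(31·7+22)/31⌉ − ⌈(30·7+22)/31⌉ = ⌈239/31⌉ − ⌈232/31⌉ = 8 − 8 = 0
n=31: ⌈(32·7+22)/31⌉ − ⌈(31·7+22)/31⌉ = ⌈246/31⌉ − ⌈239/31⌉ = 8 − 8 = 0
n=32: ⌈(33·7+22)/31⌉ − ⌈(32·7+22)/31⌉ = ⌈253/31⌉ − ⌈246/31⌉ = 9 − 8 = 1
n=33: ⌈(34·7+22)/31⌉ − ⌈(33·7+22)/31⌉ = ⌈260/31⌉ − ⌈253/31⌉ = 9 − 9 = 0
n=34: ⌈(35·7+22)/31⌉ − ⌈(34·7+22)/31⌉ = ⌈267/31⌉ − ⌈260/31⌉ = 9 − 9 = 0
n=35: ⌈(36·7+22)/31⌉ − ⌈(35·7+22)/31⌉ = ⌈274/31⌉ − ⌈267/31⌉ = 9 − 9 = 0
n=36: ⌈(37·7+22)/31⌉ − ⌈(36·7+22)/31⌉ = ⌈281/31⌉ − ⌈274/31⌉ = 10 − 9 = 1
n=37: ⌈(38·7+22)/31⌉ − ⌈(37·7+22)/31⌉ = ⌈288/31⌉ − ⌈281/31⌉ = 10 − 10 = 0
n=38: ⌈(39·7+22)/31⌉ − ⌈(38·7+22)/31⌉ = ⌈295/31⌉ − ⌈288/31⌉ = 10 − 10 = 0
n=39: ⌈(40·7+22)/31⌉ − ⌈(39·7+22)/31⌉ = ⌈302/31⌉ − ⌈295/31⌉ = 10 − 10 = 0
n=40: ⌈(41·7+22)/31⌉ − ⌈(40·7+22)/31⌉ = ⌈309/31⌉ − ⌈302/31⌉ = 10 − 10 = 0
n=41: ⌈(42·7+22)/31⌉ − ⌈(41·7+22)/31⌉ = ⌈316/31⌉ − ⌈309/31⌉ = 11 − 10 = 1
n=42: ⌈(43·7+22)/31⌉ − ⌈(42·7+22)/31⌉ = ⌈323/31⌉ − ⌈316/31⌉ = 11 − 11 = 0
n=43: ⌈(44·7+22)/31⌉ − ⌈(43·7+22)/31⌉ = ⌈330/31⌉ − ⌈323/31⌉ = 11 − 11 = 0
n=44: ⌈(45·7+22)/31⌉ − ⌈(44·7+22)/31⌉ = ⌈337/31⌉ − ⌈330/31⌉ = 11 − 11 = 0
n=45: ⌈(46·7+22)/31⌉ − ⌈(45·7+22)/31⌉ = ⌈344/31⌉ − ⌈337/31⌉ = 12 − 11 = 1


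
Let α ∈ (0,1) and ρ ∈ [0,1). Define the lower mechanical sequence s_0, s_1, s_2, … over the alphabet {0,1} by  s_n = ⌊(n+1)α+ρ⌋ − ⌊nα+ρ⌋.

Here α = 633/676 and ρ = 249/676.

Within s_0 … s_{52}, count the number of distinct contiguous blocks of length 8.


9

t_n = ⌊(n·633+249)/676⌋ for n = 0 … 53:
  n=0…9: ⌊249/676⌋=0 ⌊882/676⌋=1 ⌊1515/676⌋=2 ⌊2148/676⌋=3 ⌊2781/676⌋=4 ⌊3414/676⌋=5 ⌊4047/676⌋=5 ⌊4680/676⌋=6 ⌊5313/676⌋=7 ⌊5946/676⌋=8
  n=10…19: ⌊6579/676⌋=9 ⌊7212/676⌋=10 ⌊7845/676⌋=11 ⌊8478/676⌋=12 ⌊9111/676⌋=13 ⌊9744/676⌋=14 ⌊10377/676⌋=15 ⌊11010/676⌋=16 ⌊11643/676⌋=17 ⌊12276/676⌋=18
  n=20…29: ⌊12909/676⌋=19 ⌊13542/676⌋=20 ⌊14175/676⌋=20 ⌊14808/676⌋=21 ⌊15441/676⌋=22 ⌊16074/676⌋=23 ⌊16707/676⌋=24 ⌊17340/676⌋=25 ⌊17973/676⌋=26 ⌊18606/676⌋=27
  n=30…39: ⌊19239/676⌋=28 ⌊19872/676⌋=29 ⌊20505/676⌋=30 ⌊21138/676⌋=31 ⌊21771/676⌋=32 ⌊22404/676⌋=33 ⌊23037/676⌋=34 ⌊23670/676⌋=35 ⌊24303/676⌋=35 ⌊24936/676⌋=36
  n=40…49: ⌊25569/676⌋=37 ⌊26202/676⌋=38 ⌊26835/676⌋=39 ⌊27468/676⌋=40 ⌊28101/676⌋=41 ⌊28734/676⌋=42 ⌊29367/676⌋=43 ⌊30000/676⌋=44 ⌊30633/676⌋=45 ⌊31266/676⌋=46
  n=50…53: ⌊31899/676⌋=47 ⌊32532/676⌋=48 ⌊33165/676⌋=49 ⌊33798/676⌋=49
s_n = t_(n+1) − t_n for n = 0 … 52 gives
prefix = 11111011111111111111101111111111111110111111111111110
slide a length-8 window over [0..7] … [45..52] (46 windows); first occurrence of each distinct factor:
  [  0..  7] 11111011
  [  1..  8] 11110111
  [  2..  9] 11101111
  [  3.. 10] 11011111
  [  4.. 11] 10111111
  [  5.. 12] 01111111
  [  6.. 13] 11111111
  [ 14.. 21] 11111110
  [ 15.. 22] 11111101
  (the other 37 windows repeat one of these)
distinct factors: {01111111, 10111111, 11011111, 11101111, 11110111, 11111011, 11111101, 11111110, 11111111}
count = 9  (Sturmian bound for length 8 is 9)


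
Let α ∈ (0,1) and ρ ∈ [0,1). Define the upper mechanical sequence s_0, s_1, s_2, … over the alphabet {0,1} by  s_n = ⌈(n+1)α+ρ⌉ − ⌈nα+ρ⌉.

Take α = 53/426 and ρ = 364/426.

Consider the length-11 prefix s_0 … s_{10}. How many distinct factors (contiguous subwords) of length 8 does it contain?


t_n = ⌈(n·53+364)/426⌉ for n = 0 … 11:
  n=0…9: ⌈364/426⌉=1 ⌈417/426⌉=1 ⌈470/426⌉=2 ⌈523/426⌉=2 ⌈576/426⌉=2 ⌈629/426⌉=2 ⌈682/426⌉=2 ⌈735/426⌉=2 ⌈788/426⌉=2 ⌈841/426⌉=2
  n=10…11: ⌈894/426⌉=3 ⌈947/426⌉=3
s_n = t_(n+1) − t_n for n = 0 … 10 gives
prefix = 01000000010
slide a length-8 window over [0..7] … [3..10] (4 windows); first occurrence of each distinct factor:
  [  0..  7] 01000000
  [  1..  8] 10000000
  [  2..  9] 00000001
  [  3.. 10] 00000010
distinct factors: {00000001, 00000010, 01000000, 10000000}
count = 4  (Sturmian bound for length 8 is 9)

4


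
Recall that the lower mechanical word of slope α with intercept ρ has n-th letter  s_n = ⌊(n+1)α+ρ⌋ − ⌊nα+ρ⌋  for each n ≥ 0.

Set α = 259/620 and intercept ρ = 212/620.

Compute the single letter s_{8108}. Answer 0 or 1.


(n+1)α + ρ = (8109·259 + 212) / 620 = 2100443/620
nα + ρ     = (8108·259 + 212) / 620 = 2100184/620
⌊2100443/620⌋ = 3387,  ⌊2100184/620⌋ = 3387
s_{8108} = 3387 − 3387 = 0

0


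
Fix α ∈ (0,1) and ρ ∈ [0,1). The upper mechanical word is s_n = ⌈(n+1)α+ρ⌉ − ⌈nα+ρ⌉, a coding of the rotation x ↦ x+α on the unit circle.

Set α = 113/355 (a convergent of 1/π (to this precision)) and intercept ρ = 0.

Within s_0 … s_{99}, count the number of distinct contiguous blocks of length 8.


t_n = ⌈(n·113)/355⌉ for n = 0 … 100:
  n=0…9: ⌈0/355⌉=0 ⌈113/355⌉=1 ⌈226/355⌉=1 ⌈339/355⌉=1 ⌈452/355⌉=2 ⌈565/355⌉=2 ⌈678/355⌉=2 ⌈791/355⌉=3 ⌈904/355⌉=3 ⌈1017/355⌉=3
  n=10…19: ⌈1130/355⌉=4 ⌈1243/355⌉=4 ⌈1356/355⌉=4 ⌈1469/355⌉=5 ⌈1582/355⌉=5 ⌈1695/355⌉=5 ⌈1808/355⌉=6 ⌈1921/355⌉=6 ⌈2034/355⌉=6 ⌈2147/355⌉=7
  n=20…29: ⌈2260/355⌉=7 ⌈2373/355⌉=7 ⌈2486/355⌉=8 ⌈2599/355⌉=8 ⌈2712/355⌉=8 ⌈2825/355⌉=8 ⌈2938/355⌉=9 ⌈3051/355⌉=9 ⌈3164/355⌉=9 ⌈3277/355⌉=10
  n=30…39: ⌈3390/355⌉=10 ⌈3503/355⌉=10 ⌈3616/355⌉=11 ⌈3729/355⌉=11 ⌈3842/355⌉=11 ⌈3955/355⌉=12 ⌈4068/355⌉=12 ⌈4181/355⌉=12 ⌈4294/355⌉=13 ⌈4407/355⌉=13
  n=40…49: ⌈4520/355⌉=13 ⌈4633/355⌉=14 ⌈4746/355⌉=14 ⌈4859/355⌉=14 ⌈4972/355⌉=15 ⌈5085/355⌉=15 ⌈5198/355⌉=15 ⌈5311/355⌉=15 ⌈5424/355⌉=16 ⌈5537/355⌉=16
  n=50…59: ⌈5650/355⌉=16 ⌈5763/355⌉=17 ⌈5876/355⌉=17 ⌈5989/355⌉=17 ⌈6102/355⌉=18 ⌈6215/355⌉=18 ⌈6328/355⌉=18 ⌈6441/355⌉=19 ⌈6554/355⌉=19 ⌈6667/355⌉=19
  n=60…69: ⌈6780/355⌉=20 ⌈6893/355⌉=20 ⌈7006/355⌉=20 ⌈7119/355⌉=21 ⌈7232/355⌉=21 ⌈7345/355⌉=21 ⌈7458/355⌉=22 ⌈7571/355⌉=22 ⌈7684/355⌉=22 ⌈7797/355⌉=22
  n=70…79: ⌈7910/355⌉=23 ⌈8023/355⌉=23 ⌈8136/355⌉=23 ⌈8249/355⌉=24 ⌈8362/355⌉=24 ⌈8475/355⌉=24 ⌈8588/355⌉=25 ⌈8701/355⌉=25 ⌈8814/355⌉=25 ⌈8927/355⌉=26
  n=80…89: ⌈9040/355⌉=26 ⌈9153/355⌉=26 ⌈9266/355⌉=27 ⌈9379/355⌉=27 ⌈9492/355⌉=27 ⌈9605/355⌉=28 ⌈9718/355⌉=28 ⌈9831/355⌉=28 ⌈9944/355⌉=29 ⌈10057/355⌉=29
  n=90…99: ⌈10170/355⌉=29 ⌈10283/355⌉=29 ⌈10396/355⌉=30 ⌈10509/355⌉=30 ⌈10622/355⌉=30 ⌈10735/355⌉=31 ⌈10848/355⌉=31 ⌈10961/355⌉=31 ⌈11074/355⌉=32 ⌈11187/355⌉=32
  n=100: ⌈11300/355⌉=32
s_n = t_(n+1) − t_n for n = 0 … 99 gives
prefix = 1001001001001001001001000100100100100100100100010010010010010010010001001001001001001001000100100100
slide a length-8 window over [0..7] … [92..99] (93 windows); first occurrence of each distinct factor:
  [  0..  7] 10010010
  [  1..  8] 00100100
  [  2..  9] 01001001
  [ 17.. 24] 01001000
  [ 18.. 25] 10010001
  [ 19.. 26] 00100010
  [ 20.. 27] 01000100
  [ 21.. 28] 10001001
  [ 22.. 29] 00010010
  (the other 84 windows repeat one of these)
distinct factors: {00010010, 00100010, 00100100, 01000100, 01001000, 01001001, 10001001, 10010001, 10010010}
count = 9  (Sturmian bound for length 8 is 9)

9


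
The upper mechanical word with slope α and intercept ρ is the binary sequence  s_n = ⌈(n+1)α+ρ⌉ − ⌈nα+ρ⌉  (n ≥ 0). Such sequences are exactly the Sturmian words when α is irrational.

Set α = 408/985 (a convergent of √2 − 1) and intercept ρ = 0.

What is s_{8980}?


(n+1)α + ρ = (8981·408) / 985 = 3664248/985
nα + ρ     = (8980·408) / 985 = 3663840/985
⌈3664248/985⌉ = 3721,  ⌈3663840/985⌉ = 3720
s_{8980} = 3721 − 3720 = 1

1


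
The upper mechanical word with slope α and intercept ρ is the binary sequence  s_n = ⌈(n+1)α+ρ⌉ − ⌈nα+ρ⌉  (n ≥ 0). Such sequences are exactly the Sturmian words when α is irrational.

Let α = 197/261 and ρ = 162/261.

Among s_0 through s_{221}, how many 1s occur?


168

#1s = Σ_{n=0}^{221} s_n = Σ_{n=0}^{221} (⌈(n+1)α+ρ⌉ − ⌈nα+ρ⌉)
the sum telescopes: every ⌈nα+ρ⌉ with 0 < n < 222 appears once with + and once with −, leaving ⌈222α+ρ⌉ − ⌈0·α+ρ⌉
222α + ρ = (222·197 + 162) / 261 = 43896/261
ρ = 162/261
⌈43896/261⌉ = 169,  ⌈162/261⌉ = 1
#1s = 169 − 1 = 168


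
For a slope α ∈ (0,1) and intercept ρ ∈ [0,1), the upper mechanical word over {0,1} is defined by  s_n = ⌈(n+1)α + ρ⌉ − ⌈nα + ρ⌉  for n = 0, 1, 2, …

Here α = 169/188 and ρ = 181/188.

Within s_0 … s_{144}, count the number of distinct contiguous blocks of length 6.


t_n = ⌈(n·169+181)/188⌉ for n = 0 … 145:
  n=0…9: ⌈181/188⌉=1 ⌈350/188⌉=2 ⌈519/188⌉=3 ⌈688/188⌉=4 ⌈857/188⌉=5 ⌈1026/188⌉=6 ⌈1195/188⌉=7 ⌈1364/188⌉=8 ⌈1533/188⌉=9 ⌈1702/188⌉=10
  n=10…19: ⌈1871/188⌉=10 ⌈2040/188⌉=11 ⌈2209/188⌉=12 ⌈2378/188⌉=13 ⌈2547/188⌉=14 ⌈2716/188⌉=15 ⌈2885/188⌉=16 ⌈3054/188⌉=17 ⌈3223/188⌉=18 ⌈3392/188⌉=19
  n=20…29: ⌈3561/188⌉=19 ⌈3730/188⌉=20 ⌈3899/188⌉=21 ⌈4068/188⌉=22 ⌈4237/188⌉=23 ⌈4406/188⌉=24 ⌈4575/188⌉=25 ⌈4744/188⌉=26 ⌈4913/188⌉=27 ⌈5082/188⌉=28
  n=30…39: ⌈5251/188⌉=28 ⌈5420/188⌉=29 ⌈5589/188⌉=30 ⌈5758/188⌉=31 ⌈5927/188⌉=32 ⌈6096/188⌉=33 ⌈6265/188⌉=34 ⌈6434/188⌉=35 ⌈6603/188⌉=36 ⌈6772/188⌉=37
  n=40…49: ⌈6941/188⌉=37 ⌈7110/188⌉=38 ⌈7279/188⌉=39 ⌈7448/188⌉=40 ⌈7617/188⌉=41 ⌈7786/188⌉=42 ⌈7955/188⌉=43 ⌈8124/188⌉=44 ⌈8293/188⌉=45 ⌈8462/188⌉=46
  n=50…59: ⌈8631/188⌉=46 ⌈8800/188⌉=47 ⌈8969/188⌉=48 ⌈9138/188⌉=49 ⌈9307/188⌉=50 ⌈9476/188⌉=51 ⌈9645/188⌉=52 ⌈9814/188⌉=53 ⌈9983/188⌉=54 ⌈10152/188⌉=54
  n=60…69: ⌈10321/188⌉=55 ⌈10490/188⌉=56 ⌈10659/188⌉=57 ⌈10828/188⌉=58 ⌈10997/188⌉=59 ⌈11166/188⌉=60 ⌈11335/188⌉=61 ⌈11504/188⌉=62 ⌈11673/188⌉=63 ⌈11842/188⌉=63
  n=70…79: ⌈12011/188⌉=64 ⌈12180/188⌉=65 ⌈12349/188⌉=66 ⌈12518/188⌉=67 ⌈12687/188⌉=68 ⌈12856/188⌉=69 ⌈13025/188⌉=70 ⌈13194/188⌉=71 ⌈13363/188⌉=72 ⌈13532/188⌉=72
  n=80…89: ⌈13701/188⌉=73 ⌈13870/188⌉=74 ⌈14039/188⌉=75 ⌈14208/188⌉=76 ⌈14377/188⌉=77 ⌈14546/188⌉=78 ⌈14715/188⌉=79 ⌈14884/188⌉=80 ⌈15053/188⌉=81 ⌈15222/188⌉=81
  n=90…99: ⌈15391/188⌉=82 ⌈15560/188⌉=83 ⌈15729/188⌉=84 ⌈15898/188⌉=85 ⌈16067/188⌉=86 ⌈16236/188⌉=87 ⌈16405/188⌉=88 ⌈16574/188⌉=89 ⌈16743/188⌉=90 ⌈16912/188⌉=90
  n=100…109: ⌈17081/188⌉=91 ⌈17250/188⌉=92 ⌈17419/188⌉=93 ⌈17588/188⌉=94 ⌈17757/188⌉=95 ⌈17926/188⌉=96 ⌈18095/188⌉=97 ⌈18264/188⌉=98 ⌈18433/188⌉=99 ⌈18602/188⌉=99
  n=110…119: ⌈18771/188⌉=100 ⌈18940/188⌉=101 ⌈19109/188⌉=102 ⌈19278/188⌉=103 ⌈19447/188⌉=104 ⌈19616/188⌉=105 ⌈19785/188⌉=106 ⌈19954/188⌉=107 ⌈20123/188⌉=108 ⌈20292/188⌉=108
  n=120…129: ⌈20461/188⌉=109 ⌈20630/188⌉=110 ⌈20799/188⌉=111 ⌈20968/188⌉=112 ⌈21137/188⌉=113 ⌈21306/188⌉=114 ⌈21475/188⌉=115 ⌈21644/188⌉=116 ⌈21813/188⌉=117 ⌈21982/188⌉=117
  n=130…139: ⌈22151/188⌉=118 ⌈22320/188⌉=119 ⌈22489/188⌉=120 ⌈22658/188⌉=121 ⌈22827/188⌉=122 ⌈22996/188⌉=123 ⌈23165/188⌉=124 ⌈23334/188⌉=125 ⌈23503/188⌉=126 ⌈23672/188⌉=126
  n=140…145: ⌈23841/188⌉=127 ⌈24010/188⌉=128 ⌈24179/188⌉=129 ⌈24348/188⌉=130 ⌈24517/188⌉=131 ⌈24686/188⌉=132
s_n = t_(n+1) − t_n for n = 0 … 144 gives
prefix = 1111111110111111111011111111101111111110111111111011111111011111111101111111110111111111011111111101111111110111111111011111111101111111110111111
slide a length-6 window over [0..5] … [139..144] (140 windows); first occurrence of each distinct factor:
  [  0..  5] 111111
  [  4..  9] 111110
  [  5.. 10] 111101
  [  6.. 11] 111011
  [  7.. 12] 110111
  [  8.. 13] 101111
  [  9.. 14] 011111
  (the other 133 windows repeat one of these)
distinct factors: {011111, 101111, 110111, 111011, 111101, 111110, 111111}
count = 7  (Sturmian bound for length 6 is 7)

7


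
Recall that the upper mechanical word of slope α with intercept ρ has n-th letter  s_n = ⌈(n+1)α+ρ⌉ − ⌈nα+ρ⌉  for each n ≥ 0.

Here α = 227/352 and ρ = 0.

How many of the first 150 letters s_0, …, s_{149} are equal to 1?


#1s = Σ_{n=0}^{149} s_n = Σ_{n=0}^{149} (⌈(n+1)α+ρ⌉ − ⌈nα+ρ⌉)
the sum telescopes: every ⌈nα+ρ⌉ with 0 < n < 150 appears once with + and once with −, leaving ⌈150α+ρ⌉ − ⌈0·α+ρ⌉
150α + ρ = (150·227) / 352 = 34050/352
ρ = 0/352
⌈34050/352⌉ = 97,  ⌈0/352⌉ = 0
#1s = 97 − 0 = 97

97


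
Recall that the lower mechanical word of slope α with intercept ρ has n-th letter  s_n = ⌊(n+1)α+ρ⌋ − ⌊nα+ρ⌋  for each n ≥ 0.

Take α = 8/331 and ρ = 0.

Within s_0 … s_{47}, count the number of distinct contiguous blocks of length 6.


t_n = ⌊(n·8)/331⌋ for n = 0 … 48:
  n=0…9: ⌊0/331⌋=0 ⌊8/331⌋=0 ⌊16/331⌋=0 ⌊24/331⌋=0 ⌊32/331⌋=0 ⌊40/331⌋=0 ⌊48/331⌋=0 ⌊56/331⌋=0 ⌊64/331⌋=0 ⌊72/331⌋=0
  n=10…19: ⌊80/331⌋=0 ⌊88/331⌋=0 ⌊96/331⌋=0 ⌊104/331⌋=0 ⌊112/331⌋=0 ⌊120/331⌋=0 ⌊128/331⌋=0 ⌊136/331⌋=0 ⌊144/331⌋=0 ⌊152/331⌋=0
  n=20…29: ⌊160/331⌋=0 ⌊168/331⌋=0 ⌊176/331⌋=0 ⌊184/331⌋=0 ⌊192/331⌋=0 ⌊200/331⌋=0 ⌊208/331⌋=0 ⌊216/331⌋=0 ⌊224/331⌋=0 ⌊232/331⌋=0
  n=30…39: ⌊240/331⌋=0 ⌊248/331⌋=0 ⌊256/331⌋=0 ⌊264/331⌋=0 ⌊272/331⌋=0 ⌊280/331⌋=0 ⌊288/331⌋=0 ⌊296/331⌋=0 ⌊304/331⌋=0 ⌊312/331⌋=0
  n=40…48: ⌊320/331⌋=0 ⌊328/331⌋=0 ⌊336/331⌋=1 ⌊344/331⌋=1 ⌊352/331⌋=1 ⌊360/331⌋=1 ⌊368/331⌋=1 ⌊376/331⌋=1 ⌊384/331⌋=1
s_n = t_(n+1) − t_n for n = 0 … 47 gives
prefix = 000000000000000000000000000000000000000001000000
slide a length-6 window over [0..5] … [42..47] (43 windows); first occurrence of each distinct factor:
  [  0..  5] 000000
  [ 36.. 41] 000001
  [ 37.. 42] 000010
  [ 38.. 43] 000100
  [ 39.. 44] 001000
  [ 40.. 45] 010000
  [ 41.. 46] 100000
  (the other 36 windows repeat one of these)
distinct factors: {000000, 000001, 000010, 000100, 001000, 010000, 100000}
count = 7  (Sturmian bound for length 6 is 7)

7


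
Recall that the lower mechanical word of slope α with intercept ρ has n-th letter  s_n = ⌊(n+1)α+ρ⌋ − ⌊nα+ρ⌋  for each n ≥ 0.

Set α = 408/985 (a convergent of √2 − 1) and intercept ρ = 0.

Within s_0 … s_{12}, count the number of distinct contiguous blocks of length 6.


5

t_n = ⌊(n·408)/985⌋ for n = 0 … 13:
  n=0…9: ⌊0/985⌋=0 ⌊408/985⌋=0 ⌊816/985⌋=0 ⌊1224/985⌋=1 ⌊1632/985⌋=1 ⌊2040/985⌋=2 ⌊2448/985⌋=2 ⌊2856/985⌋=2 ⌊3264/985⌋=3 ⌊3672/985⌋=3
  n=10…13: ⌊4080/985⌋=4 ⌊4488/985⌋=4 ⌊4896/985⌋=4 ⌊5304/985⌋=5
s_n = t_(n+1) − t_n for n = 0 … 12 gives
prefix = 0010100101001
slide a length-6 window over [0..5] … [7..12] (8 windows); first occurrence of each distinct factor:
  [  0..  5] 001010
  [  1..  6] 010100
  [  2..  7] 101001
  [  3..  8] 010010
  [  4..  9] 100101
  (the other 3 windows repeat one of these)
distinct factors: {001010, 010010, 010100, 100101, 101001}
count = 5  (Sturmian bound for length 6 is 7)


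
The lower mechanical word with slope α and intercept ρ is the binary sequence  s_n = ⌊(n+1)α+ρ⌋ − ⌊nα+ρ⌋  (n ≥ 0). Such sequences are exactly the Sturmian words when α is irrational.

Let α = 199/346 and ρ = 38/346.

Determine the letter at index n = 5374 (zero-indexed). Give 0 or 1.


(n+1)α + ρ = (5375·199 + 38) / 346 = 1069663/346
nα + ρ     = (5374·199 + 38) / 346 = 1069464/346
⌊1069663/346⌋ = 3091,  ⌊1069464/346⌋ = 3090
s_{5374} = 3091 − 3090 = 1

1


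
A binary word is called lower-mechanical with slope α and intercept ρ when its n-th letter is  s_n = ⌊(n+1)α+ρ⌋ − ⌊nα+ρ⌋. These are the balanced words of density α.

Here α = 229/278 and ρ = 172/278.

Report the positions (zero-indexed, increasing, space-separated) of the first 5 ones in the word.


n=0: ⌊401/278⌋−⌊172/278⌋ = 1−0 = 1  ← one
n=1: ⌊630/278⌋−⌊401/278⌋ = 2−1 = 1  ← one
n=2: ⌊859/278⌋−⌊630/278⌋ = 3−2 = 1  ← one
n=3: ⌊1088/278⌋−⌊859/278⌋ = 3−3 = 0
n=4: ⌊1317/278⌋−⌊1088/278⌋ = 4−3 = 1  ← one
n=5: ⌊1546/278⌋−⌊1317/278⌋ = 5−4 = 1  ← one
positions of the first 5 ones: 0 1 2 4 5

0 1 2 4 5


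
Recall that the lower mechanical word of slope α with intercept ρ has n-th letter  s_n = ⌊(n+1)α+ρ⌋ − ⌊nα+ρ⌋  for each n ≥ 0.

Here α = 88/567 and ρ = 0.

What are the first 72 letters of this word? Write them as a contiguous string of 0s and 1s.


n=0: ⌊(1·88)/567⌋ − ⌊(0·88)/567⌋ = ⌊88/567⌋ − ⌊0/567⌋ = 0 − 0 = 0
n=1: ⌊(2·88)/567⌋ − ⌊(1·88)/567⌋ = ⌊176/567⌋ − ⌊88/567⌋ = 0 − 0 = 0
n=2: ⌊(3·88)/567⌋ − ⌊(2·88)/567⌋ = ⌊264/567⌋ − ⌊176/567⌋ = 0 − 0 = 0
n=3: ⌊(4·88)/567⌋ − ⌊(3·88)/567⌋ = ⌊352/567⌋ − ⌊264/567⌋ = 0 − 0 = 0
n=4: ⌊(5·88)/567⌋ − ⌊(4·88)/567⌋ = ⌊440/567⌋ − ⌊352/567⌋ = 0 − 0 = 0
n=5: ⌊(6·88)/567⌋ − ⌊(5·88)/567⌋ = ⌊528/567⌋ − ⌊440/567⌋ = 0 − 0 = 0
n=6: ⌊(7·88)/567⌋ − ⌊(6·88)/567⌋ = ⌊616/567⌋ − ⌊528/567⌋ = 1 − 0 = 1
n=7: ⌊(8·88)/567⌋ − ⌊(7·88)/567⌋ = ⌊704/567⌋ − ⌊616/567⌋ = 1 − 1 = 0
n=8: ⌊(9·88)/567⌋ − ⌊(8·88)/567⌋ = ⌊792/567⌋ − ⌊704/567⌋ = 1 − 1 = 0
n=9: ⌊(10·88)/567⌋ − ⌊(9·88)/567⌋ = ⌊880/567⌋ − ⌊792/567⌋ = 1 − 1 = 0
n=10: ⌊(11·88)/567⌋ − ⌊(10·88)/567⌋ = ⌊968/567⌋ − ⌊880/567⌋ = 1 − 1 = 0
n=11: ⌊(12·88)/567⌋ − ⌊(11·88)/567⌋ = ⌊1056/567⌋ − ⌊968/567⌋ = 1 − 1 = 0
n=12: ⌊(13·88)/567⌋ − ⌊(12·88)/567⌋ = ⌊1144/567⌋ − ⌊1056/567⌋ = 2 − 1 = 1
n=13: ⌊(14·88)/567⌋ − ⌊(13·88)/567⌋ = ⌊1232/567⌋ − ⌊1144/567⌋ = 2 − 2 = 0
n=14: ⌊(15·88)/567⌋ − ⌊(14·88)/567⌋ = ⌊1320/567⌋ − ⌊1232/567⌋ = 2 − 2 = 0
n=15: ⌊(16·88)/567⌋ − ⌊(15·88)/567⌋ = ⌊1408/567⌋ − ⌊1320/567⌋ = 2 − 2 = 0
n=16: ⌊(17·88)/567⌋ − ⌊(16·88)/567⌋ = ⌊1496/567⌋ − ⌊1408/567⌋ = 2 − 2 = 0
n=17: ⌊(18·88)/567⌋ − ⌊(17·88)/567⌋ = ⌊1584/567⌋ − ⌊1496/567⌋ = 2 − 2 = 0
n=18: ⌊(19·88)/567⌋ − ⌊(18·88)/567⌋ = ⌊1672/567⌋ − ⌊1584/567⌋ = 2 − 2 = 0
n=19: ⌊(20·88)/567⌋ − ⌊(19·88)/567⌋ = ⌊1760/567⌋ − ⌊1672/567⌋ = 3 − 2 = 1
n=20: ⌊(21·88)/567⌋ − ⌊(20·88)/567⌋ = ⌊1848/567⌋ − ⌊1760/567⌋ = 3 − 3 = 0
n=21: ⌊(22·88)/567⌋ − ⌊(21·88)/567⌋ = ⌊1936/567⌋ − ⌊1848/567⌋ = 3 − 3 = 0
n=22: ⌊(23·88)/567⌋ − ⌊(22·88)/567⌋ = ⌊2024/567⌋ − ⌊1936/567⌋ = 3 − 3 = 0
n=23: ⌊(24·88)/567⌋ − ⌊(23·88)/567⌋ = ⌊2112/567⌋ − ⌊2024/567⌋ = 3 − 3 = 0
n=24: ⌊(25·88)/567⌋ − ⌊(24·88)/567⌋ = ⌊2200/567⌋ − ⌊2112/567⌋ = 3 − 3 = 0
n=25: ⌊(26·88)/567⌋ − ⌊(25·88)/567⌋ = ⌊2288/567⌋ − ⌊2200/567⌋ = 4 − 3 = 1
n=26: ⌊(27·88)/567⌋ − ⌊(26·88)/567⌋ = ⌊2376/567⌋ − ⌊2288/567⌋ = 4 − 4 = 0
n=27: ⌊(28·88)/567⌋ − ⌊(27·88)/567⌋ = ⌊2464/567⌋ − ⌊2376/567⌋ = 4 − 4 = 0
n=28: ⌊(29·88)/567⌋ − ⌊(28·88)/567⌋ = ⌊2552/567⌋ − ⌊2464/567⌋ = 4 − 4 = 0
n=29: ⌊(30·88)/567⌋ − ⌊(29·88)/567⌋ = ⌊2640/567⌋ − ⌊2552/567⌋ = 4 − 4 = 0
n=30: ⌊(31·88)/567⌋ − ⌊(30·88)/567⌋ = ⌊2728/567⌋ − ⌊2640/567⌋ = 4 − 4 = 0
n=31: ⌊(32·88)/567⌋ − ⌊(31·88)/567⌋ = ⌊2816/567⌋ − ⌊2728/567⌋ = 4 − 4 = 0
n=32: ⌊(33·88)/567⌋ − ⌊(32·88)/567⌋ = ⌊2904/567⌋ − ⌊2816/567⌋ = 5 − 4 = 1
n=33: ⌊(34·88)/567⌋ − ⌊(33·88)/567⌋ = ⌊2992/567⌋ − ⌊2904/567⌋ = 5 − 5 = 0
n=34: ⌊(35·88)/567⌋ − ⌊(34·88)/567⌋ = ⌊3080/567⌋ − ⌊2992/567⌋ = 5 − 5 = 0
n=35: ⌊(36·88)/567⌋ − ⌊(35·88)/567⌋ = ⌊3168/567⌋ − ⌊3080/567⌋ = 5 − 5 = 0
n=36: ⌊(37·88)/567⌋ − ⌊(36·88)/567⌋ = ⌊3256/567⌋ − ⌊3168/567⌋ = 5 − 5 = 0
n=37: ⌊(38·88)/567⌋ − ⌊(37·88)/567⌋ = ⌊3344/567⌋ − ⌊3256/567⌋ = 5 − 5 = 0
n=38: ⌊(39·88)/567⌋ − ⌊(38·88)/567⌋ = ⌊3432/567⌋ − ⌊3344/567⌋ = 6 − 5 = 1
n=39: ⌊(40·88)/567⌋ − ⌊(39·88)/567⌋ = ⌊3520/567⌋ − ⌊3432/567⌋ = 6 − 6 = 0
n=40: ⌊(41·88)/567⌋ − ⌊(40·88)/567⌋ = ⌊3608/567⌋ − ⌊3520/567⌋ = 6 − 6 = 0
n=41: ⌊(42·88)/567⌋ − ⌊(41·88)/567⌋ = ⌊3696/567⌋ − ⌊3608/567⌋ = 6 − 6 = 0
n=42: ⌊(43·88)/567⌋ − ⌊(42·88)/567⌋ = ⌊3784/567⌋ − ⌊3696/567⌋ = 6 − 6 = 0
n=43: ⌊(44·88)/567⌋ − ⌊(43·88)/567⌋ = ⌊3872/567⌋ − ⌊3784/567⌋ = 6 − 6 = 0
n=44: ⌊(45·88)/567⌋ − ⌊(44·88)/567⌋ = ⌊3960/567⌋ − ⌊3872/567⌋ = 6 − 6 = 0
n=45: ⌊(46·88)/567⌋ − ⌊(45·88)/567⌋ = ⌊4048/567⌋ − ⌊3960/567⌋ = 7 − 6 = 1
n=46: ⌊(47·88)/567⌋ − ⌊(46·88)/567⌋ = ⌊4136/567⌋ − ⌊4048/567⌋ = 7 − 7 = 0
n=47: ⌊(48·88)/567⌋ − ⌊(47·88)/567⌋ = ⌊4224/567⌋ − ⌊4136/567⌋ = 7 − 7 = 0
n=48: ⌊(49·88)/567⌋ − ⌊(48·88)/567⌋ = ⌊4312/567⌋ − ⌊4224/567⌋ = 7 − 7 = 0
n=49: ⌊(50·88)/567⌋ − ⌊(49·88)/567⌋ = ⌊4400/567⌋ − ⌊4312/567⌋ = 7 − 7 = 0
n=50: ⌊(51·88)/567⌋ − ⌊(50·88)/567⌋ = ⌊4488/567⌋ − ⌊4400/567⌋ = 7 − 7 = 0
n=51: ⌊(52·88)/567⌋ − ⌊(51·88)/567⌋ = ⌊4576/567⌋ − ⌊4488/567⌋ = 8 − 7 = 1
n=52: ⌊(53·88)/567⌋ − ⌊(52·88)/567⌋ = ⌊4664/567⌋ − ⌊4576/567⌋ = 8 − 8 = 0
n=53: ⌊(54·88)/567⌋ − ⌊(53·88)/567⌋ = ⌊4752/567⌋ − ⌊4664/567⌋ = 8 − 8 = 0
n=54: ⌊(55·88)/567⌋ − ⌊(54·88)/567⌋ = ⌊4840/567⌋ − ⌊4752/567⌋ = 8 − 8 = 0
n=55: ⌊(56·88)/567⌋ − ⌊(55·88)/567⌋ = ⌊4928/567⌋ − ⌊4840/567⌋ = 8 − 8 = 0
n=56: ⌊(57·88)/567⌋ − ⌊(56·88)/567⌋ = ⌊5016/567⌋ − ⌊4928/567⌋ = 8 − 8 = 0
n=57: ⌊(58·88)/567⌋ − ⌊(57·88)/567⌋ = ⌊5104/567⌋ − ⌊5016/567⌋ = 9 − 8 = 1
n=58: ⌊(59·88)/567⌋ − ⌊(58·88)/567⌋ = ⌊5192/567⌋ − ⌊5104/567⌋ = 9 − 9 = 0
n=59: ⌊(60·88)/567⌋ − ⌊(59·88)/567⌋ = ⌊5280/567⌋ − ⌊5192/567⌋ = 9 − 9 = 0
n=60: ⌊(61·88)/567⌋ − ⌊(60·88)/567⌋ = ⌊5368/567⌋ − ⌊5280/567⌋ = 9 − 9 = 0
n=61: ⌊(62·88)/567⌋ − ⌊(61·88)/567⌋ = ⌊5456/567⌋ − ⌊5368/567⌋ = 9 − 9 = 0
n=62: ⌊(63·88)/567⌋ − ⌊(62·88)/567⌋ = ⌊5544/567⌋ − ⌊5456/567⌋ = 9 − 9 = 0
n=63: ⌊(64·88)/567⌋ − ⌊(63·88)/567⌋ = ⌊5632/567⌋ − ⌊5544/567⌋ = 9 − 9 = 0
n=64: ⌊(65·88)/567⌋ − ⌊(64·88)/567⌋ = ⌊5720/567⌋ − ⌊5632/567⌋ = 10 − 9 = 1
n=65: ⌊(66·88)/567⌋ − ⌊(65·88)/567⌋ = ⌊5808/567⌋ − ⌊5720/567⌋ = 10 − 10 = 0
n=66: ⌊(67·88)/567⌋ − ⌊(66·88)/567⌋ = ⌊5896/567⌋ − ⌊5808/567⌋ = 10 − 10 = 0
n=67: ⌊(68·88)/567⌋ − ⌊(67·88)/567⌋ = ⌊5984/567⌋ − ⌊5896/567⌋ = 10 − 10 = 0
n=68: ⌊(69·88)/567⌋ − ⌊(68·88)/567⌋ = ⌊6072/567⌋ − ⌊5984/567⌋ = 10 − 10 = 0
n=69: ⌊(70·88)/567⌋ − ⌊(69·88)/567⌋ = ⌊6160/567⌋ − ⌊6072/567⌋ = 10 − 10 = 0
n=70: ⌊(71·88)/567⌋ − ⌊(70·88)/567⌋ = ⌊6248/567⌋ − ⌊6160/567⌋ = 11 − 10 = 1
n=71: ⌊(72·88)/567⌋ − ⌊(71·88)/567⌋ = ⌊6336/567⌋ − ⌊6248/567⌋ = 11 − 11 = 0

000000100000100000010000010000001000001000000100000100000100000010000010
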